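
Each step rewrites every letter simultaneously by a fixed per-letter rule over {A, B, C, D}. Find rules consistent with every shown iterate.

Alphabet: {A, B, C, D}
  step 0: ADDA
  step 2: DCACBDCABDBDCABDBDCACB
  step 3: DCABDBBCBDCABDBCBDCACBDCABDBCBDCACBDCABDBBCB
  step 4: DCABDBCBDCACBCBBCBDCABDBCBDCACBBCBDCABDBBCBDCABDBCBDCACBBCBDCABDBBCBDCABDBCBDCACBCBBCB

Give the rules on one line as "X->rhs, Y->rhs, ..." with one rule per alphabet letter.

A->DB, B->CB, C->B, D->DCA

  step 3 ⇒ step 4: DCABDBBCBDCABDBCBDCACBDCABDBCBDCACBDCABDBBCB ⇒ DCA·B·DB·CB·DCA·CB·CB·B·CB·DCA·B·DB·CB·DCA·CB·B·CB·DCA·B·DB·B·CB·DCA·B·DB·CB·DCA·CB·B·CB·DCA·B·DB·B·CB·DCA·B·DB·CB·DCA·CB·CB·B·CB
    A ↦ DB
    B ↦ CB
    C ↦ B
    D ↦ DCA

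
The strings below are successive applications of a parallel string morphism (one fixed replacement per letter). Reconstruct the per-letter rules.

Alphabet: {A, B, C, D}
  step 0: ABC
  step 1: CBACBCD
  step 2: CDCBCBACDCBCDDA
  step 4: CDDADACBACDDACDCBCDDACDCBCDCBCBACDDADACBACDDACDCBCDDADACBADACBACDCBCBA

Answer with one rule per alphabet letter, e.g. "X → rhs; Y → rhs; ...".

A->CBA, B->CB, C->CD, D->DA

  step 1 ⇒ step 2: CBACBCD ⇒ CD·CB·CBA·CD·CB·CD·DA
    A ↦ CBA
    B ↦ CB
    C ↦ CD
    D ↦ DA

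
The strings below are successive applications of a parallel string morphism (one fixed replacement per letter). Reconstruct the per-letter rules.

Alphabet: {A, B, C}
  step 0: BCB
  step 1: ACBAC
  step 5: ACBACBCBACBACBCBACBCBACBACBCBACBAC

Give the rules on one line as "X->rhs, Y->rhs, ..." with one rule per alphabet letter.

  step 0 ⇒ step 1: BCB ⇒ AC·B·AC
    B ↦ AC
    C ↦ B
    A ↦ BC  (constrained at step 1)

A->BC, B->AC, C->B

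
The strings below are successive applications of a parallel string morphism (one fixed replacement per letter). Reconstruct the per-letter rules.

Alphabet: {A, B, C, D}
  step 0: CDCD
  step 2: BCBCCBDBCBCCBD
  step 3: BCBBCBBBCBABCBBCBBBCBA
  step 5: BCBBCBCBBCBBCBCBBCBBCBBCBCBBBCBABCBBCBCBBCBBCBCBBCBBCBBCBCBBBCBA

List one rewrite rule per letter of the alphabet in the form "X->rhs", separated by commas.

  step 2 ⇒ step 3: BCBCCBDBCBCCBD ⇒ BC·B·BC·B·B·BC·BA·BC·B·BC·B·B·BC·BA
    B ↦ BC
    C ↦ B
    D ↦ BA
    A ↦ CBD  (constrained at step 3)

A->CBD, B->BC, C->B, D->BA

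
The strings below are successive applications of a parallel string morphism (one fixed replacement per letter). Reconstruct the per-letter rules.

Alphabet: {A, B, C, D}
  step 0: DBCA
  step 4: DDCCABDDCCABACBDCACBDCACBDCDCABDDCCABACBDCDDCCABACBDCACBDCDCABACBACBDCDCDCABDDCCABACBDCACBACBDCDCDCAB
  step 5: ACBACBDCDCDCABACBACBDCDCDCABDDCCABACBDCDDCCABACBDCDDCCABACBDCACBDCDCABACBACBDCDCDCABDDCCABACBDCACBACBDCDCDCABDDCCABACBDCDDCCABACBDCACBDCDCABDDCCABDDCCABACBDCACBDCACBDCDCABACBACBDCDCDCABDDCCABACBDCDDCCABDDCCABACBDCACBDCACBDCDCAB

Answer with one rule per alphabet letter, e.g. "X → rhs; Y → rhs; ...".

  step 4 ⇒ step 5: DDCCABDDCCABACBDCACBDCACBDCDCABDDCCABACBDCDDCCABACBDCACBDCDCABACBACBDCDCDCABDDCCABACBDCACBACBDCDCDCAB ⇒ ACB·ACB·DC·DC·D·CAB·ACB·ACB·DC·DC·D·CAB·D·DC·CAB·ACB·DC·D·DC·CAB·ACB·DC·D·DC·CAB·ACB·DC·ACB·DC·D·CAB·ACB·ACB·DC·DC·D·CAB·D·DC·CAB·ACB·DC·ACB·ACB·DC·DC·D·CAB·D·DC·CAB·ACB·DC·D·DC·CAB·ACB·DC·ACB·DC·D·CAB·D·DC·CAB·D·DC·CAB·ACB·DC·ACB·DC·ACB·DC·D·CAB·ACB·ACB·DC·DC·D·CAB·D·DC·CAB·ACB·DC·D·DC·CAB·D·DC·CAB·ACB·DC·ACB·DC·ACB·DC·D·CAB
    A ↦ D
    B ↦ CAB
    C ↦ DC
    D ↦ ACB

A->D, B->CAB, C->DC, D->ACB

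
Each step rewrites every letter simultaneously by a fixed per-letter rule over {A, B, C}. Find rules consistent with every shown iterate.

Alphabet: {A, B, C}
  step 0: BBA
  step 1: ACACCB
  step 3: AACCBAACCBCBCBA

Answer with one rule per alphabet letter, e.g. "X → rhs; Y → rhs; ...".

A->CB, B->AC, C->A

  step 0 ⇒ step 1: BBA ⇒ AC·AC·CB
    A ↦ CB
    B ↦ AC
    C ↦ A  (constrained at step 1)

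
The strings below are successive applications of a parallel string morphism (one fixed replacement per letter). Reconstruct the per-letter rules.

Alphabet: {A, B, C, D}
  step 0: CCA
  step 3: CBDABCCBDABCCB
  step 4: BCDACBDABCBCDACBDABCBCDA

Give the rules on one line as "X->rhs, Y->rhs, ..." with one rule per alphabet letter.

  step 3 ⇒ step 4: CBDABCCBDABCCB ⇒ BC·DA·C·B·DA·BC·BC·DA·C·B·DA·BC·BC·DA
    A ↦ B
    B ↦ DA
    C ↦ BC
    D ↦ C

A->B, B->DA, C->BC, D->C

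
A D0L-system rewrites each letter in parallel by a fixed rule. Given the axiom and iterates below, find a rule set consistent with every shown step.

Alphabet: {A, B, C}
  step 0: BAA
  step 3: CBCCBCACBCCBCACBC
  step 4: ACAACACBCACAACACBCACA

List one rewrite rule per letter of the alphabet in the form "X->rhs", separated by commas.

  step 3 ⇒ step 4: CBCCBCACBCCBCACBC ⇒ A·C·A·A·C·A·CBC·A·C·A·A·C·A·CBC·A·C·A
    A ↦ CBC
    B ↦ C
    C ↦ A

A->CBC, B->C, C->A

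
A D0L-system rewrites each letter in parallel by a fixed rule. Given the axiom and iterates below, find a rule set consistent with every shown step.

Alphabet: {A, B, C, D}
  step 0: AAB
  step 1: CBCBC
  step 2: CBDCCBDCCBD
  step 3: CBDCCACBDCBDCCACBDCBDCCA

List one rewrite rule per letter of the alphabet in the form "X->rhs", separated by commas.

A->CB, B->C, C->CBD, D->CA

  step 2 ⇒ step 3: CBDCCBDCCBD ⇒ CBD·C·CA·CBD·CBD·C·CA·CBD·CBD·C·CA
    B ↦ C
    C ↦ CBD
    D ↦ CA
  step 0 ⇒ step 1: AAB ⇒ CB·CB·C
    A ↦ CB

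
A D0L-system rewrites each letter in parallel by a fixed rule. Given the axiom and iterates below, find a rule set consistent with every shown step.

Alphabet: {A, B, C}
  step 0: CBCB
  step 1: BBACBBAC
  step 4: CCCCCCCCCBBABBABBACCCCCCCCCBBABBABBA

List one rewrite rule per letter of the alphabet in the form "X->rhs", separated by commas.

  step 0 ⇒ step 1: CBCB ⇒ BBA·C·BBA·C
    B ↦ C
    C ↦ BBA
    A ↦ C  (constrained at step 1)

A->C, B->C, C->BBA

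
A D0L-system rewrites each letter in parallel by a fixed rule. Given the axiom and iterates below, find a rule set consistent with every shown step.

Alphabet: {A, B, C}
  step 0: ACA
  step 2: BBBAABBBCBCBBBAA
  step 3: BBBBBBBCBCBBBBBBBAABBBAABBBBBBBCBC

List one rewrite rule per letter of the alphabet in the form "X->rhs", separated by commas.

A->BC, B->BB, C->BAA

  step 2 ⇒ step 3: BBBAABBBCBCBBBAA ⇒ BB·BB·BB·BC·BC·BB·BB·BB·BAA·BB·BAA·BB·BB·BB·BC·BC
    A ↦ BC
    B ↦ BB
    C ↦ BAA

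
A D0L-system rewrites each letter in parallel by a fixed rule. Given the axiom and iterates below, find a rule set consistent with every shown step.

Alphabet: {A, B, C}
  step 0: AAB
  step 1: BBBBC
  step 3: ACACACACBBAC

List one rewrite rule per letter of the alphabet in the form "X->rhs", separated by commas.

A->BB, B->C, C->AC

  step 0 ⇒ step 1: AAB ⇒ BB·BB·C
    A ↦ BB
    B ↦ C
    C ↦ AC  (constrained at step 1)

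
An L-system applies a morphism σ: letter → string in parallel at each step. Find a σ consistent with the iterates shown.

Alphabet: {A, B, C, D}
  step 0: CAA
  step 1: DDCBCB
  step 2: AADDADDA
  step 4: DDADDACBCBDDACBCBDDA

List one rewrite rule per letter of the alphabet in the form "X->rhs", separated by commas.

  step 1 ⇒ step 2: DDCBCB ⇒ A·A·DD·A·DD·A
    B ↦ A
    C ↦ DD
    D ↦ A
  step 0 ⇒ step 1: CAA ⇒ DD·CB·CB
    A ↦ CB

A->CB, B->A, C->DD, D->A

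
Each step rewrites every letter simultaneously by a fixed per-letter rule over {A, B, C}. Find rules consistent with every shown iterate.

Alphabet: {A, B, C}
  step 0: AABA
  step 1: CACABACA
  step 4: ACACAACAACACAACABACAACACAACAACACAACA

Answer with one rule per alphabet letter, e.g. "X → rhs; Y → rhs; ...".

  step 0 ⇒ step 1: AABA ⇒ CA·CA·BA·CA
    A ↦ CA
    B ↦ BA
    C ↦ A  (constrained at step 1)

A->CA, B->BA, C->A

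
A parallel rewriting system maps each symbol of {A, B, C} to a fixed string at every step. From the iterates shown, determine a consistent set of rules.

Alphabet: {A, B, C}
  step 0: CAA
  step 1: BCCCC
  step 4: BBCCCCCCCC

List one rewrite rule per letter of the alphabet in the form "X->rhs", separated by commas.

A->CC, B->A, C->B

  step 0 ⇒ step 1: CAA ⇒ B·CC·CC
    A ↦ CC
    C ↦ B
    B ↦ A  (constrained at step 1)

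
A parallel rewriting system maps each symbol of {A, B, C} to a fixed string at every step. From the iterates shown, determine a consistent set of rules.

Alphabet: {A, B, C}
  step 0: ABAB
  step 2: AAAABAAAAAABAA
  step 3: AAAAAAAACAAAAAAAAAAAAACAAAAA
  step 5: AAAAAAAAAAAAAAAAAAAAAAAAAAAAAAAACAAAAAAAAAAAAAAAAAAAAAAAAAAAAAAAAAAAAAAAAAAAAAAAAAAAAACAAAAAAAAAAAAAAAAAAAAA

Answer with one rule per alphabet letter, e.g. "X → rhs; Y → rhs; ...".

A->AA, B->CA, C->B

  step 2 ⇒ step 3: AAAABAAAAAABAA ⇒ AA·AA·AA·AA·CA·AA·AA·AA·AA·AA·AA·CA·AA·AA
    A ↦ AA
    B ↦ CA
    C ↦ B  (constrained at step 3)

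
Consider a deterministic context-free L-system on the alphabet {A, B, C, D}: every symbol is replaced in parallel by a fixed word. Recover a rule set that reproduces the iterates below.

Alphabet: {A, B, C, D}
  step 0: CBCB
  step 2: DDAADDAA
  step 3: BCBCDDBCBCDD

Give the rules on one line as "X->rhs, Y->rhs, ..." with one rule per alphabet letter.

A->D, B->C, C->AA, D->BC

  step 2 ⇒ step 3: DDAADDAA ⇒ BC·BC·D·D·BC·BC·D·D
    A ↦ D
    D ↦ BC
    B ↦ C  (constrained at step 0)
    C ↦ AA  (constrained at step 0)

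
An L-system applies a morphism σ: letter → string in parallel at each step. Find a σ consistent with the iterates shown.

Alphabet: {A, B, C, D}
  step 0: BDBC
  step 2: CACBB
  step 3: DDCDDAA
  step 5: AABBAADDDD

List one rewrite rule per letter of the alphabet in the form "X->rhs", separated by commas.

A->C, B->A, C->DD, D->B

  step 2 ⇒ step 3: CACBB ⇒ DD·C·DD·A·A
    A ↦ C
    B ↦ A
    C ↦ DD
    D ↦ B  (constrained at step 0)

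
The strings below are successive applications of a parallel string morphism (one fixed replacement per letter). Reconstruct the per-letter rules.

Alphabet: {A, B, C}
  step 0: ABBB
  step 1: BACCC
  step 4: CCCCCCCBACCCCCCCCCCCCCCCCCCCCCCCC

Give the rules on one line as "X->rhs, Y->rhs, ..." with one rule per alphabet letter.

  step 0 ⇒ step 1: ABBB ⇒ BA·C·C·C
    A ↦ BA
    B ↦ C
    C ↦ CC  (constrained at step 1)

A->BA, B->C, C->CC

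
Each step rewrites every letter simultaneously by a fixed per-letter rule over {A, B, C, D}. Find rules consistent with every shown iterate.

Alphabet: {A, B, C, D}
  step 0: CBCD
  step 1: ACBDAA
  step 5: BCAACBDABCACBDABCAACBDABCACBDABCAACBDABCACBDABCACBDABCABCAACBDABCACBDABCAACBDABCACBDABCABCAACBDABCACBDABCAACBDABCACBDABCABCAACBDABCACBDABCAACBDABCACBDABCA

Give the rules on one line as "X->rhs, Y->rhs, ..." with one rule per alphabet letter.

A->BCA, B->CBD, C->A, D->A

  step 0 ⇒ step 1: CBCD ⇒ A·CBD·A·A
    B ↦ CBD
    C ↦ A
    D ↦ A
    A ↦ BCA  (constrained at step 1)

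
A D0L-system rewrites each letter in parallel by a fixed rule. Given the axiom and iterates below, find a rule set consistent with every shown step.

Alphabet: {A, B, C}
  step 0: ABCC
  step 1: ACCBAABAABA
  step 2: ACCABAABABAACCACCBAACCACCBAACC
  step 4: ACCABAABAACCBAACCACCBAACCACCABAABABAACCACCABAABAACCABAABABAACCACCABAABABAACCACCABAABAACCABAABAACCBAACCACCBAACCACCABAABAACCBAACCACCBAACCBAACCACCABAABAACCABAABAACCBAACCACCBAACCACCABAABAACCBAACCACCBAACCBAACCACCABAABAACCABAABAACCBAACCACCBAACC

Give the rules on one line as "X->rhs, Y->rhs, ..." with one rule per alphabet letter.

  step 1 ⇒ step 2: ACCBAABAABA ⇒ ACC·ABA·ABA·BA·ACC·ACC·BA·ACC·ACC·BA·ACC
    A ↦ ACC
    B ↦ BA
    C ↦ ABA

A->ACC, B->BA, C->ABA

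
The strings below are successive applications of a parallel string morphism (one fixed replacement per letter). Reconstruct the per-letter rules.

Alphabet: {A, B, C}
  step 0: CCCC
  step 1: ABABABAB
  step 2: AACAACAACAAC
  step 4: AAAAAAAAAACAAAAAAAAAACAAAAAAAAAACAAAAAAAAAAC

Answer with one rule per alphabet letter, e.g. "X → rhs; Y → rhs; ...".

A->AA, B->C, C->AB

  step 1 ⇒ step 2: ABABABAB ⇒ AA·C·AA·C·AA·C·AA·C
    A ↦ AA
    B ↦ C
  step 0 ⇒ step 1: CCCC ⇒ AB·AB·AB·AB
    C ↦ AB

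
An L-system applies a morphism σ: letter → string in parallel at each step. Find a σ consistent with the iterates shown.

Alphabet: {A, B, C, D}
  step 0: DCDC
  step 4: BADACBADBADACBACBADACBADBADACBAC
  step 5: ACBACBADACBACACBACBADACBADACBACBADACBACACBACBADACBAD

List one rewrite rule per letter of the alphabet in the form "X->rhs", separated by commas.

  step 4 ⇒ step 5: BADACBADBADACBACBADACBADBADACBAC ⇒ AC·B·AC·B·AD·AC·B·AC·AC·B·AC·B·AD·AC·B·AD·AC·B·AC·B·AD·AC·B·AC·AC·B·AC·B·AD·AC·B·AD
    A ↦ B
    B ↦ AC
    C ↦ AD
    D ↦ AC

A->B, B->AC, C->AD, D->AC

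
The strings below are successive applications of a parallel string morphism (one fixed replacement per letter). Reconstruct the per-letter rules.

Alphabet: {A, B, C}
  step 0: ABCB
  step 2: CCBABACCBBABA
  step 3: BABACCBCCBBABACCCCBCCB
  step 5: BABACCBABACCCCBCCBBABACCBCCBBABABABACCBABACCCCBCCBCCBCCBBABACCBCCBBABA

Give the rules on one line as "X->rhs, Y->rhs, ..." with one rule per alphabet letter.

A->B, B->CC, C->BA

  step 2 ⇒ step 3: CCBABACCBBABA ⇒ BA·BA·CC·B·CC·B·BA·BA·CC·CC·B·CC·B
    A ↦ B
    B ↦ CC
    C ↦ BA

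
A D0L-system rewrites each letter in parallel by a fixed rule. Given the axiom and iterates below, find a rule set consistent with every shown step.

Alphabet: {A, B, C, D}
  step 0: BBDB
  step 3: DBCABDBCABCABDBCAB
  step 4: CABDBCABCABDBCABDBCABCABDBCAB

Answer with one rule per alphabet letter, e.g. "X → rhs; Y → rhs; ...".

A->C, B->AB, C->DB, D->C

  step 3 ⇒ step 4: DBCABDBCABCABDBCAB ⇒ C·AB·DB·C·AB·C·AB·DB·C·AB·DB·C·AB·C·AB·DB·C·AB
    A ↦ C
    B ↦ AB
    C ↦ DB
    D ↦ C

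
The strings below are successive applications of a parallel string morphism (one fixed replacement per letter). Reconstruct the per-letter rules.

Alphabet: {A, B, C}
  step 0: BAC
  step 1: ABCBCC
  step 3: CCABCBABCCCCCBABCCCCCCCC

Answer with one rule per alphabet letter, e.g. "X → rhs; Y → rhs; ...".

A->CB, B->AB, C->CC

  step 0 ⇒ step 1: BAC ⇒ AB·CB·CC
    A ↦ CB
    B ↦ AB
    C ↦ CC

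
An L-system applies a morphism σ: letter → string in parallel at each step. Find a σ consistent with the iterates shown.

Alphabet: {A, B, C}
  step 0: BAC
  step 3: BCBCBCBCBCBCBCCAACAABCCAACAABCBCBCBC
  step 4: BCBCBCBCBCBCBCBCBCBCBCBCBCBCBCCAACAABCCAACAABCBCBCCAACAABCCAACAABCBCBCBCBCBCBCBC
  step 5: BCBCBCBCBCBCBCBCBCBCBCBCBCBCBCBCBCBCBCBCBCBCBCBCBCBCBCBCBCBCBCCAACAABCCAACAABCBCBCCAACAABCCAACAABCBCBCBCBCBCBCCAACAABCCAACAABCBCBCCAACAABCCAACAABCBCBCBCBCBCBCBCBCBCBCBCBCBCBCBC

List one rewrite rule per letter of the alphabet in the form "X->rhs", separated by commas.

A->CAA, B->BC, C->BC

  step 4 ⇒ step 5: BCBCBCBCBCBCBCBCBCBCBCBCBCBCBCCAACAABCCAACAABCBCBCCAACAABCCAACAABCBCBCBCBCBCBCBC ⇒ BC·BC·BC·BC·BC·BC·BC·BC·BC·BC·BC·BC·BC·BC·BC·BC·BC·BC·BC·BC·BC·BC·BC·BC·BC·BC·BC·BC·BC·BC·BC·CAA·CAA·BC·CAA·CAA·BC·BC·BC·CAA·CAA·BC·CAA·CAA·BC·BC·BC·BC·BC·BC·BC·CAA·CAA·BC·CAA·CAA·BC·BC·BC·CAA·CAA·BC·CAA·CAA·BC·BC·BC·BC·BC·BC·BC·BC·BC·BC·BC·BC·BC·BC·BC·BC
    A ↦ CAA
    B ↦ BC
    C ↦ BC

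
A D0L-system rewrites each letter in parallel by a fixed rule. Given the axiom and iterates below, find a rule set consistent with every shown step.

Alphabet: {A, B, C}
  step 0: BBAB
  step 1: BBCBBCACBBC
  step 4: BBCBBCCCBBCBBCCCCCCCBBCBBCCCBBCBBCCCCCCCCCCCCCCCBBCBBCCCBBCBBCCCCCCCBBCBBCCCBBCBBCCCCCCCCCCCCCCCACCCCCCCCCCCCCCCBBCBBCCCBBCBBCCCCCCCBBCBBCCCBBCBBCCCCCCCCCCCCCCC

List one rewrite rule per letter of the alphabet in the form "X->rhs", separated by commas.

  step 0 ⇒ step 1: BBAB ⇒ BBC·BBC·AC·BBC
    A ↦ AC
    B ↦ BBC
    C ↦ CC  (constrained at step 1)

A->AC, B->BBC, C->CC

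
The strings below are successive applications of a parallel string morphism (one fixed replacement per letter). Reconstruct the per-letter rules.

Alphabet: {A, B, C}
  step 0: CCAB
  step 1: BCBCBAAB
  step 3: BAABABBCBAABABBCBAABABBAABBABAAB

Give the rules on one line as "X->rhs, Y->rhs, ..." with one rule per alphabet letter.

  step 0 ⇒ step 1: CCAB ⇒ BC·BC·BA·AB
    A ↦ BA
    B ↦ AB
    C ↦ BC

A->BA, B->AB, C->BC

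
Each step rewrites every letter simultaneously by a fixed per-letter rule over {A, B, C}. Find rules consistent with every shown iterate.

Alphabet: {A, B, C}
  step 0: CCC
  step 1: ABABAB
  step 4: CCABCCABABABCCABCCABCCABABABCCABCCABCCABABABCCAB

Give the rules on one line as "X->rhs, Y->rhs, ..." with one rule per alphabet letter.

A->CC, B->AB, C->AB

  step 0 ⇒ step 1: CCC ⇒ AB·AB·AB
    C ↦ AB
    A ↦ CC  (constrained at step 1)
    B ↦ AB  (constrained at step 1)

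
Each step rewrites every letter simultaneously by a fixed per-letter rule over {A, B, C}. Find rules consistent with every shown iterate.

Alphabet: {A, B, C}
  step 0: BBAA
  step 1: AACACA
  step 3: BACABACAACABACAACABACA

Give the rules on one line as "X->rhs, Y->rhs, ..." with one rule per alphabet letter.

  step 0 ⇒ step 1: BBAA ⇒ A·A·CA·CA
    A ↦ CA
    B ↦ A
    C ↦ BA  (constrained at step 1)

A->CA, B->A, C->BA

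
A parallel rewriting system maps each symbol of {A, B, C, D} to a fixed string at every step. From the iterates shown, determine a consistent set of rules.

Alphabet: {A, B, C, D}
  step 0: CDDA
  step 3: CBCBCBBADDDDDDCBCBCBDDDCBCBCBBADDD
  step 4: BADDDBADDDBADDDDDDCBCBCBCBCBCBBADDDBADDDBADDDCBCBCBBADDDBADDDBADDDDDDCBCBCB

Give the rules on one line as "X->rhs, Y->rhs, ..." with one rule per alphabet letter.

  step 3 ⇒ step 4: CBCBCBBADDDDDDCBCBCBDDDCBCBCBBADDD ⇒ BAD·DD·BAD·DD·BAD·DD·DD·D·CB·CB·CB·CB·CB·CB·BAD·DD·BAD·DD·BAD·DD·CB·CB·CB·BAD·DD·BAD·DD·BAD·DD·DD·D·CB·CB·CB
    A ↦ D
    B ↦ DD
    C ↦ BAD
    D ↦ CB

A->D, B->DD, C->BAD, D->CB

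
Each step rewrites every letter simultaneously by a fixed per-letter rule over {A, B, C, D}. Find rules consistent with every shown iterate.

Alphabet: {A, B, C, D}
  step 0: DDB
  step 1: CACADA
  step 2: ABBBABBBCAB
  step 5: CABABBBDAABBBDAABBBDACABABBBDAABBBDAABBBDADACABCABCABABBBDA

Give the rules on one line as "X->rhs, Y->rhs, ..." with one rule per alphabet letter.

  step 1 ⇒ step 2: CACADA ⇒ ABB·B·ABB·B·CA·B
    A ↦ B
    C ↦ ABB
    D ↦ CA
  step 0 ⇒ step 1: DDB ⇒ CA·CA·DA
    B ↦ DA

A->B, B->DA, C->ABB, D->CA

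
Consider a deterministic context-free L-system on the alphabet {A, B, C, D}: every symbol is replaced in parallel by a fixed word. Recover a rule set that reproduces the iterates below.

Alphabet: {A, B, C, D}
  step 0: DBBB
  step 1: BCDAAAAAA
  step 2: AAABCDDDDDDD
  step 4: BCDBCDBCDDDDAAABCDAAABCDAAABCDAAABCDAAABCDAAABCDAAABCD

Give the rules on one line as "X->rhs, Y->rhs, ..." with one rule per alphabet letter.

  step 1 ⇒ step 2: BCDAAAAAA ⇒ AA·A·BCD·D·D·D·D·D·D
    A ↦ D
    B ↦ AA
    C ↦ A
    D ↦ BCD

A->D, B->AA, C->A, D->BCD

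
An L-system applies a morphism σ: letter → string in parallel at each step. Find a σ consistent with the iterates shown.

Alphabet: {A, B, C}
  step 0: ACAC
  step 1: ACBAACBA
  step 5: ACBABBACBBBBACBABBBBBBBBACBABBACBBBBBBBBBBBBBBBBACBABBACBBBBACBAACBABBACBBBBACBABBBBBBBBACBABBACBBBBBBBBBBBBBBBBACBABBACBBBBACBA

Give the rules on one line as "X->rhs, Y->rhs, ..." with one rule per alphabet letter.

A->AC, B->BB, C->BA

  step 0 ⇒ step 1: ACAC ⇒ AC·BA·AC·BA
    A ↦ AC
    C ↦ BA
    B ↦ BB  (constrained at step 1)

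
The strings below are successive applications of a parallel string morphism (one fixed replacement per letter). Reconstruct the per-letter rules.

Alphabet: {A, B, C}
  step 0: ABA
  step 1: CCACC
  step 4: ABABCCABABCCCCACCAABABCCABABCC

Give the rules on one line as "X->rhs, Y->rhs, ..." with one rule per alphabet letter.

  step 0 ⇒ step 1: ABA ⇒ CC·A·CC
    A ↦ CC
    B ↦ A
    C ↦ AB  (constrained at step 1)

A->CC, B->A, C->AB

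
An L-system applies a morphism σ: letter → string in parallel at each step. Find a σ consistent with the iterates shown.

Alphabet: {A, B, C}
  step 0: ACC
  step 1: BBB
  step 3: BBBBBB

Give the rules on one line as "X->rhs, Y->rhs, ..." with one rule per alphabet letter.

  step 0 ⇒ step 1: ACC ⇒ B·B·B
    A ↦ B
    C ↦ B
    B ↦ CA  (constrained at step 1)

A->B, B->CA, C->B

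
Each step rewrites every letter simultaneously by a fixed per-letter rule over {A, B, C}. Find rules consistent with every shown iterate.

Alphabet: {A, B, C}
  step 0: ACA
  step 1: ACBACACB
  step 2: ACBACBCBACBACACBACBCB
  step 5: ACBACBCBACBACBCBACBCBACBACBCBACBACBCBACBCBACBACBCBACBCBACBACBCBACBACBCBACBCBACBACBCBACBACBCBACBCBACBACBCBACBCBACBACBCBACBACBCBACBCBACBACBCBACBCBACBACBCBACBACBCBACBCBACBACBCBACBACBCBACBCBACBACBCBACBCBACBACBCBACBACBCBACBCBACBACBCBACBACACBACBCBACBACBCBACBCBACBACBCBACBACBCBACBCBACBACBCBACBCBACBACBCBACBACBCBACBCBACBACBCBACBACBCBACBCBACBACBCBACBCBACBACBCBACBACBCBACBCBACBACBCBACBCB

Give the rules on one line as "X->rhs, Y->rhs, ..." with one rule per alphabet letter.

  step 1 ⇒ step 2: ACBACACB ⇒ ACB·AC·BCB·ACB·AC·ACB·AC·BCB
    A ↦ ACB
    B ↦ BCB
    C ↦ AC

A->ACB, B->BCB, C->AC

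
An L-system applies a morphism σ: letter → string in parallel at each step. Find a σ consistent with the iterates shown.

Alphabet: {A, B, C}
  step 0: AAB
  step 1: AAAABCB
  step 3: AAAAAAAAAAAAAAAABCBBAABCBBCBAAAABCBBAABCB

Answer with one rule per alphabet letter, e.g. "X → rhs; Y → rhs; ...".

A->AA, B->BCB, C->BAA

  step 0 ⇒ step 1: AAB ⇒ AA·AA·BCB
    A ↦ AA
    B ↦ BCB
    C ↦ BAA  (constrained at step 1)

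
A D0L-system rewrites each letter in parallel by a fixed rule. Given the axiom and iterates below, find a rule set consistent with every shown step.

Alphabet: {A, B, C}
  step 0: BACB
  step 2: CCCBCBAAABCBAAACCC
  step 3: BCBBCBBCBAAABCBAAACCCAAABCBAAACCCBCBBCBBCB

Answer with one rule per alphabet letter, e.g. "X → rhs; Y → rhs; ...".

A->C, B->AAA, C->BCB

  step 2 ⇒ step 3: CCCBCBAAABCBAAACCC ⇒ BCB·BCB·BCB·AAA·BCB·AAA·C·C·C·AAA·BCB·AAA·C·C·C·BCB·BCB·BCB
    A ↦ C
    B ↦ AAA
    C ↦ BCB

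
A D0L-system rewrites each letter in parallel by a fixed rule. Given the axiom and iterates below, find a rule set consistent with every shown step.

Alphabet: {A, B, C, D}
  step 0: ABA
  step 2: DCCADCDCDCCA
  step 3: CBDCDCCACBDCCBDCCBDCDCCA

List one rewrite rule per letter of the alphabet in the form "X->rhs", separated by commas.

  step 2 ⇒ step 3: DCCADCDCDCCA ⇒ CB·DC·DC·CA·CB·DC·CB·DC·CB·DC·DC·CA
    A ↦ CA
    C ↦ DC
    D ↦ CB
    B ↦ CC  (constrained at step 0)

A->CA, B->CC, C->DC, D->CB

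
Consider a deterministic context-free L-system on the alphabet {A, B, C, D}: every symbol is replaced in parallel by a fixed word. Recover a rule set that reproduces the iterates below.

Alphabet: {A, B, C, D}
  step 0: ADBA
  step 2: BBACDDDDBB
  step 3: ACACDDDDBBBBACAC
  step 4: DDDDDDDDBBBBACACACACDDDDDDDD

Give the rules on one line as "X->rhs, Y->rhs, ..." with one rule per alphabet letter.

  step 3 ⇒ step 4: ACACDDDDBBBBACAC ⇒ DD·DD·DD·DD·B·B·B·B·AC·AC·AC·AC·DD·DD·DD·DD
    A ↦ DD
    B ↦ AC
    C ↦ DD
    D ↦ B

A->DD, B->AC, C->DD, D->B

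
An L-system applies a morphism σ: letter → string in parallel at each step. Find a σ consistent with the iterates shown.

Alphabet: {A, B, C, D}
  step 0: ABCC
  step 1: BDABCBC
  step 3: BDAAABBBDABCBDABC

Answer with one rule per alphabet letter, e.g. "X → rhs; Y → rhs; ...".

  step 0 ⇒ step 1: ABCC ⇒ BD·A·BC·BC
    A ↦ BD
    B ↦ A
    C ↦ BC
    D ↦ BB  (constrained at step 1)

A->BD, B->A, C->BC, D->BB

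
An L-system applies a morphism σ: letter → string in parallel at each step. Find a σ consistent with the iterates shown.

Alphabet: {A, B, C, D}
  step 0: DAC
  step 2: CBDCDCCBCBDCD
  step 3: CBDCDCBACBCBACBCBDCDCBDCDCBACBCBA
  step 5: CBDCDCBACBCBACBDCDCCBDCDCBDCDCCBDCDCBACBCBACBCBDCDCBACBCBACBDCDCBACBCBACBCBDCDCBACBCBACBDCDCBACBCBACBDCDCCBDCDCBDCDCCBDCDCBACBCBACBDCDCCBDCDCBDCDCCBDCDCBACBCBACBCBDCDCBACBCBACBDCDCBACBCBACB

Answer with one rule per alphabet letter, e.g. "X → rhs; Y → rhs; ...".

A->C, B->DCD, C->CB, D->CBA

  step 2 ⇒ step 3: CBDCDCCBCBDCD ⇒ CB·DCD·CBA·CB·CBA·CB·CB·DCD·CB·DCD·CBA·CB·CBA
    B ↦ DCD
    C ↦ CB
    D ↦ CBA
    A ↦ C  (constrained at step 0)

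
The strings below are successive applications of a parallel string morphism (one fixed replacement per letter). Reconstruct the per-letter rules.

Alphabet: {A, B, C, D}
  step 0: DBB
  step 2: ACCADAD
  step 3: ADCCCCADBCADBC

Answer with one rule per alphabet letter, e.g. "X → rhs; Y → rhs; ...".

  step 2 ⇒ step 3: ACCADAD ⇒ AD·CC·CC·AD·BC·AD·BC
    A ↦ AD
    C ↦ CC
    D ↦ BC
    B ↦ A  (constrained at step 0)

A->AD, B->A, C->CC, D->BC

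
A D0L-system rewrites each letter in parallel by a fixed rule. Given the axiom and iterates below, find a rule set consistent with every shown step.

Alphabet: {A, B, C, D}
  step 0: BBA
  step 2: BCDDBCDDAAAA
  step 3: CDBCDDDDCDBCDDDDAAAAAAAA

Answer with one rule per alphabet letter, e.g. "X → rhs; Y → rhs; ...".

  step 2 ⇒ step 3: BCDDBCDDAAAA ⇒ CD·BC·DD·DD·CD·BC·DD·DD·AA·AA·AA·AA
    A ↦ AA
    B ↦ CD
    C ↦ BC
    D ↦ DD

A->AA, B->CD, C->BC, D->DD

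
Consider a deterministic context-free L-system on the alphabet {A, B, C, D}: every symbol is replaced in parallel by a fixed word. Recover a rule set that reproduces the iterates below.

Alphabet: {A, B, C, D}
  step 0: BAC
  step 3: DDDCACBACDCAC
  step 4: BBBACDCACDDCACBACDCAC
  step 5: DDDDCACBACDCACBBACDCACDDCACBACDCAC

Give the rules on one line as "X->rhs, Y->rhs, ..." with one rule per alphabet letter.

A->DC, B->D, C->AC, D->B

  step 4 ⇒ step 5: BBBACDCACDDCACBACDCAC ⇒ D·D·D·DC·AC·B·AC·DC·AC·B·B·AC·DC·AC·D·DC·AC·B·AC·DC·AC
    A ↦ DC
    B ↦ D
    C ↦ AC
    D ↦ B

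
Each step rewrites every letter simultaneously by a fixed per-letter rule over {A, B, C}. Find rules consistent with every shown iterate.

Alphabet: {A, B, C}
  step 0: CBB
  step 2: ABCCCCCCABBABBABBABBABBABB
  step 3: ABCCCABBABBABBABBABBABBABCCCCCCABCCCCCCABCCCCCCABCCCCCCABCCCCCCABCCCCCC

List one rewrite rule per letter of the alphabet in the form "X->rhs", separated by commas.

A->AB, B->CCC, C->ABB

  step 2 ⇒ step 3: ABCCCCCCABBABBABBABBABBABB ⇒ AB·CCC·ABB·ABB·ABB·ABB·ABB·ABB·AB·CCC·CCC·AB·CCC·CCC·AB·CCC·CCC·AB·CCC·CCC·AB·CCC·CCC·AB·CCC·CCC
    A ↦ AB
    B ↦ CCC
    C ↦ ABB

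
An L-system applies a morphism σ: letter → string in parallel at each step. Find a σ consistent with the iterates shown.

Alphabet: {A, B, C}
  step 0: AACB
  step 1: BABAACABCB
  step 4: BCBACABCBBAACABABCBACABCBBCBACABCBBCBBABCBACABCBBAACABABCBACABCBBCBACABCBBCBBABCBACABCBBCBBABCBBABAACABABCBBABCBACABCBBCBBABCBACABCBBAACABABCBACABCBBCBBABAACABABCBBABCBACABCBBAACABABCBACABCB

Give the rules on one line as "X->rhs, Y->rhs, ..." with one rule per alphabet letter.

A->BA, B->BCB, C->ACA

  step 0 ⇒ step 1: AACB ⇒ BA·BA·ACA·BCB
    A ↦ BA
    B ↦ BCB
    C ↦ ACA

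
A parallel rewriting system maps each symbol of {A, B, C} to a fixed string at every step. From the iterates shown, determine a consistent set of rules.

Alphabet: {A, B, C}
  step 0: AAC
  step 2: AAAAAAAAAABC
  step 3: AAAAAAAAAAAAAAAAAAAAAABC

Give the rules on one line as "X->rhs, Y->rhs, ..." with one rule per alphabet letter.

A->AA, B->AA, C->BC

  step 2 ⇒ step 3: AAAAAAAAAABC ⇒ AA·AA·AA·AA·AA·AA·AA·AA·AA·AA·AA·BC
    A ↦ AA
    B ↦ AA
    C ↦ BC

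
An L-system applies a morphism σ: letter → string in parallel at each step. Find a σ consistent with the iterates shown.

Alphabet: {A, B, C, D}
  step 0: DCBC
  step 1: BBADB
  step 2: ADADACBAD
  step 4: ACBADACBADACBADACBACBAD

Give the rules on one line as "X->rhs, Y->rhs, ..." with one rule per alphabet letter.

  step 1 ⇒ step 2: BBADB ⇒ AD·AD·AC·B·AD
    A ↦ AC
    B ↦ AD
    D ↦ B
  step 0 ⇒ step 1: DCBC ⇒ B·B·AD·B
    C ↦ B

A->AC, B->AD, C->B, D->B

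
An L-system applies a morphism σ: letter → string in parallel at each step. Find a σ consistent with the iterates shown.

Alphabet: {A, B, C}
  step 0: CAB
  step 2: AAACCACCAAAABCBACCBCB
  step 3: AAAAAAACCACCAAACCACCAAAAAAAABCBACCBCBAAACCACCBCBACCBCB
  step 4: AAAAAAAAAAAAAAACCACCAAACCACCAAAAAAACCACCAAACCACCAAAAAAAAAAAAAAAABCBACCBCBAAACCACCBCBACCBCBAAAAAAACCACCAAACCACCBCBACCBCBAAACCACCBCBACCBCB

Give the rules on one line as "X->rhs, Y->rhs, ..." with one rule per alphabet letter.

A->AA, B->BCB, C->ACC

  step 3 ⇒ step 4: AAAAAAACCACCAAACCACCAAAAAAAABCBACCBCBAAACCACCBCBACCBCB ⇒ AA·AA·AA·AA·AA·AA·AA·ACC·ACC·AA·ACC·ACC·AA·AA·AA·ACC·ACC·AA·ACC·ACC·AA·AA·AA·AA·AA·AA·AA·AA·BCB·ACC·BCB·AA·ACC·ACC·BCB·ACC·BCB·AA·AA·AA·ACC·ACC·AA·ACC·ACC·BCB·ACC·BCB·AA·ACC·ACC·BCB·ACC·BCB
    A ↦ AA
    B ↦ BCB
    C ↦ ACC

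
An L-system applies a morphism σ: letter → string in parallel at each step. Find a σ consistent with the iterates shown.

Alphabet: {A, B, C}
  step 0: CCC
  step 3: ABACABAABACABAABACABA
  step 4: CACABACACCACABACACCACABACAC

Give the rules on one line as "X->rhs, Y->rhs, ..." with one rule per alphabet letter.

A->C, B->A, C->ABA

  step 3 ⇒ step 4: ABACABAABACABAABACABA ⇒ C·A·C·ABA·C·A·C·C·A·C·ABA·C·A·C·C·A·C·ABA·C·A·C
    A ↦ C
    B ↦ A
    C ↦ ABA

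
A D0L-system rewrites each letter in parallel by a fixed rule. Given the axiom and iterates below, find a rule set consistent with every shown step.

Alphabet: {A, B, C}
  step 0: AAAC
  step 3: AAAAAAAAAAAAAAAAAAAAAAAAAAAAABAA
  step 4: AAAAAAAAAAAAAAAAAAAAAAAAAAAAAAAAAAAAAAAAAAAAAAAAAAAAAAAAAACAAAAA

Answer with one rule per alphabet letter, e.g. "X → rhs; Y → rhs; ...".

  step 3 ⇒ step 4: AAAAAAAAAAAAAAAAAAAAAAAAAAAAABAA ⇒ AA·AA·AA·AA·AA·AA·AA·AA·AA·AA·AA·AA·AA·AA·AA·AA·AA·AA·AA·AA·AA·AA·AA·AA·AA·AA·AA·AA·AA·CA·AA·AA
    A ↦ AA
    B ↦ CA
    C ↦ AB  (constrained at step 0)

A->AA, B->CA, C->AB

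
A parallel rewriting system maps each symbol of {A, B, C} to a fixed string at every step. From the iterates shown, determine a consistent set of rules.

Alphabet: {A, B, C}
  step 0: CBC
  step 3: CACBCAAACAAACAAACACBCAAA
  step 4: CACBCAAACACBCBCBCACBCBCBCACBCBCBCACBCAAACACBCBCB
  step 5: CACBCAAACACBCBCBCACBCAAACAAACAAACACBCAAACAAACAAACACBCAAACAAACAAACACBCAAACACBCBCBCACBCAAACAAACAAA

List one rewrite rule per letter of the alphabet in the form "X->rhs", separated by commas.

A->CB, B->AA, C->CA

  step 4 ⇒ step 5: CACBCAAACACBCBCBCACBCBCBCACBCBCBCACBCAAACACBCBCB ⇒ CA·CB·CA·AA·CA·CB·CB·CB·CA·CB·CA·AA·CA·AA·CA·AA·CA·CB·CA·AA·CA·AA·CA·AA·CA·CB·CA·AA·CA·AA·CA·AA·CA·CB·CA·AA·CA·CB·CB·CB·CA·CB·CA·AA·CA·AA·CA·AA
    A ↦ CB
    B ↦ AA
    C ↦ CA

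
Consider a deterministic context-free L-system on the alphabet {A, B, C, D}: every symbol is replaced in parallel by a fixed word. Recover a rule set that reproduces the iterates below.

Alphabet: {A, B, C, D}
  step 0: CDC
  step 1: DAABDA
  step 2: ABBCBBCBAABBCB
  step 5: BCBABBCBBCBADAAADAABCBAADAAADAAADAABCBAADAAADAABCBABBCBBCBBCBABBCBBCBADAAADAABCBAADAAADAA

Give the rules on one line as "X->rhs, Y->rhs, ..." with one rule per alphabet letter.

  step 1 ⇒ step 2: DAABDA ⇒ AB·BCB·BCB·A·AB·BCB
    A ↦ BCB
    B ↦ A
    D ↦ AB
  step 0 ⇒ step 1: CDC ⇒ DA·AB·DA
    C ↦ DA

A->BCB, B->A, C->DA, D->AB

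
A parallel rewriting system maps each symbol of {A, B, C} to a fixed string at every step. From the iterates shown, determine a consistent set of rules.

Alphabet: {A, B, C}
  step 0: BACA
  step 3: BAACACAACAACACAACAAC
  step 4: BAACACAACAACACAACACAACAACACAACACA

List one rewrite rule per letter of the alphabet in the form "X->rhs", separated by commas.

A->AC, B->BA, C->A

  step 3 ⇒ step 4: BAACACAACAACACAACAAC ⇒ BA·AC·AC·A·AC·A·AC·AC·A·AC·AC·A·AC·A·AC·AC·A·AC·AC·A
    A ↦ AC
    B ↦ BA
    C ↦ A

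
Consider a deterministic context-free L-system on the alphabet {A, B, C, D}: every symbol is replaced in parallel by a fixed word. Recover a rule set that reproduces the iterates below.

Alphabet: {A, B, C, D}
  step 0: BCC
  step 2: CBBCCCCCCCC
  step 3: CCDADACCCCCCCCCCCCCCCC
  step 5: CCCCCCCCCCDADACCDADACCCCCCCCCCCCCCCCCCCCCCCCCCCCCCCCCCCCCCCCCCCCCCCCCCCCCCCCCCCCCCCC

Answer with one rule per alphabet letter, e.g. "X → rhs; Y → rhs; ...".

  step 2 ⇒ step 3: CBBCCCCCCCC ⇒ CC·DA·DA·CC·CC·CC·CC·CC·CC·CC·CC
    B ↦ DA
    C ↦ CC
    A ↦ B  (constrained at step 3)
    D ↦ CB  (constrained at step 3)

A->B, B->DA, C->CC, D->CB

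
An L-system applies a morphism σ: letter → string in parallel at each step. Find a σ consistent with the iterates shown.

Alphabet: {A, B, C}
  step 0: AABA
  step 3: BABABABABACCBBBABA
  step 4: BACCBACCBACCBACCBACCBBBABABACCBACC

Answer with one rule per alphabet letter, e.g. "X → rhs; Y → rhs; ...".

  step 3 ⇒ step 4: BABABABABACCBBBABA ⇒ BA·CC·BA·CC·BA·CC·BA·CC·BA·CC·B·B·BA·BA·BA·CC·BA·CC
    A ↦ CC
    B ↦ BA
    C ↦ B

A->CC, B->BA, C->B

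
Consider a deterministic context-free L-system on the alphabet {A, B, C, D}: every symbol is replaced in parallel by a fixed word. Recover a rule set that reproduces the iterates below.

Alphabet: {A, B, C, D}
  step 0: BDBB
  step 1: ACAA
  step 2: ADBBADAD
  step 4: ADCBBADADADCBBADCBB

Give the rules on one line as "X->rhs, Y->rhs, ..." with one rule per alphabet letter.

A->AD, B->A, C->BB, D->C

  step 1 ⇒ step 2: ACAA ⇒ AD·BB·AD·AD
    A ↦ AD
    C ↦ BB
  step 0 ⇒ step 1: BDBB ⇒ A·C·A·A
    B ↦ A
  step 0 ⇒ step 1: BDBB ⇒ A·C·A·A
    D ↦ C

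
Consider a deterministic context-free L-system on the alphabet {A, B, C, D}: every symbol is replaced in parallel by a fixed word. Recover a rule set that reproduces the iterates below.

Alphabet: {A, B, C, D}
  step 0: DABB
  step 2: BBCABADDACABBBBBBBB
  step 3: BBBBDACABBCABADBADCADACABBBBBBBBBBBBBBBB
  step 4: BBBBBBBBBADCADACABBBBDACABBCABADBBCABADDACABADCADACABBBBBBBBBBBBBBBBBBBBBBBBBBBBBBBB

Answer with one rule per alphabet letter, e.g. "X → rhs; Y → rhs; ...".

A->CA, B->BB, C->DA, D->BAD

  step 3 ⇒ step 4: BBBBDACABBCABADBADCADACABBBBBBBBBBBBBBBB ⇒ BB·BB·BB·BB·BAD·CA·DA·CA·BB·BB·DA·CA·BB·CA·BAD·BB·CA·BAD·DA·CA·BAD·CA·DA·CA·BB·BB·BB·BB·BB·BB·BB·BB·BB·BB·BB·BB·BB·BB·BB·BB
    A ↦ CA
    B ↦ BB
    C ↦ DA
    D ↦ BAD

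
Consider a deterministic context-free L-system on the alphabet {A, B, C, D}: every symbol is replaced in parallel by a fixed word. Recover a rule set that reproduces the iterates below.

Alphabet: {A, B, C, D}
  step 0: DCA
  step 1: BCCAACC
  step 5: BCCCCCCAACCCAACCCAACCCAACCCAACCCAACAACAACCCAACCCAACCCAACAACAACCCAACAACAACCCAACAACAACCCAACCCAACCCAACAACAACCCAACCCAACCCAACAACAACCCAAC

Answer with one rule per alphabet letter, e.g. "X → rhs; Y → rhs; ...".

  step 0 ⇒ step 1: DCA ⇒ BCC·AAC·C
    A ↦ C
    C ↦ AAC
    D ↦ BCC
    B ↦ DAA  (constrained at step 1)

A->C, B->DAA, C->AAC, D->BCC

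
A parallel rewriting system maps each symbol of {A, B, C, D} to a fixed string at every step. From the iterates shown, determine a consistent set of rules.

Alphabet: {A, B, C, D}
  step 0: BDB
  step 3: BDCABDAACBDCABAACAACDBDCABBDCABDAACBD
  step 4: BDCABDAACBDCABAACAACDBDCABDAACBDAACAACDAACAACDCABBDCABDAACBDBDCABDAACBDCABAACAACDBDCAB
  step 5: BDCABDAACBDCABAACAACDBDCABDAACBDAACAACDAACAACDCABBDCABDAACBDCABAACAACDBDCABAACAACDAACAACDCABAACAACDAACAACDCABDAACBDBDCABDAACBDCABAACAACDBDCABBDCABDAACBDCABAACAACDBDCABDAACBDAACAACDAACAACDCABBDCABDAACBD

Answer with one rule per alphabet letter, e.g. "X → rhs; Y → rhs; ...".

  step 4 ⇒ step 5: BDCABDAACBDCABAACAACDBDCABDAACBDAACAACDAACAACDCABBDCABDAACBDBDCABDAACBDCABAACAACDBDCAB ⇒ BD·CAB·D·AAC·BD·CAB·AAC·AAC·D·BD·CAB·D·AAC·BD·AAC·AAC·D·AAC·AAC·D·CAB·BD·CAB·D·AAC·BD·CAB·AAC·AAC·D·BD·CAB·AAC·AAC·D·AAC·AAC·D·CAB·AAC·AAC·D·AAC·AAC·D·CAB·D·AAC·BD·BD·CAB·D·AAC·BD·CAB·AAC·AAC·D·BD·CAB·BD·CAB·D·AAC·BD·CAB·AAC·AAC·D·BD·CAB·D·AAC·BD·AAC·AAC·D·AAC·AAC·D·CAB·BD·CAB·D·AAC·BD
    A ↦ AAC
    B ↦ BD
    C ↦ D
    D ↦ CAB

A->AAC, B->BD, C->D, D->CAB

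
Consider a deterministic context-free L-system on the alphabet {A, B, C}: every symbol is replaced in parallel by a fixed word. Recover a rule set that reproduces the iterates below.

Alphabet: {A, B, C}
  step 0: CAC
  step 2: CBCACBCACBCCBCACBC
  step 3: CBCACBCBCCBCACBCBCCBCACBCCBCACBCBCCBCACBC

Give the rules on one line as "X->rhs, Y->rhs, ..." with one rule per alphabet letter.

A->BC, B->A, C->CBC

  step 2 ⇒ step 3: CBCACBCACBCCBCACBC ⇒ CBC·A·CBC·BC·CBC·A·CBC·BC·CBC·A·CBC·CBC·A·CBC·BC·CBC·A·CBC
    A ↦ BC
    B ↦ A
    C ↦ CBC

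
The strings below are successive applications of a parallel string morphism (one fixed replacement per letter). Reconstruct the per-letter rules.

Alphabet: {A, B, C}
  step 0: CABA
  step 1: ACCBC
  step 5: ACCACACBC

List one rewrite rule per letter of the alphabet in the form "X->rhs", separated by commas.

  step 0 ⇒ step 1: CABA ⇒ A·C·CB·C
    A ↦ C
    B ↦ CB
    C ↦ A

A->C, B->CB, C->A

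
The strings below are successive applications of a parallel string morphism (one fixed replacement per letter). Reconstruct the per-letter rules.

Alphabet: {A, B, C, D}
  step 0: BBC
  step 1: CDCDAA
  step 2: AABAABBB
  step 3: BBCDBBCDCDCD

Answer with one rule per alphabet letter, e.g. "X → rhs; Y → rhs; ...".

A->B, B->CD, C->AA, D->B

  step 2 ⇒ step 3: AABAABBB ⇒ B·B·CD·B·B·CD·CD·CD
    A ↦ B
    B ↦ CD
  step 0 ⇒ step 1: BBC ⇒ CD·CD·AA
    C ↦ AA
  step 1 ⇒ step 2: CDCDAA ⇒ AA·B·AA·B·B·B
    D ↦ B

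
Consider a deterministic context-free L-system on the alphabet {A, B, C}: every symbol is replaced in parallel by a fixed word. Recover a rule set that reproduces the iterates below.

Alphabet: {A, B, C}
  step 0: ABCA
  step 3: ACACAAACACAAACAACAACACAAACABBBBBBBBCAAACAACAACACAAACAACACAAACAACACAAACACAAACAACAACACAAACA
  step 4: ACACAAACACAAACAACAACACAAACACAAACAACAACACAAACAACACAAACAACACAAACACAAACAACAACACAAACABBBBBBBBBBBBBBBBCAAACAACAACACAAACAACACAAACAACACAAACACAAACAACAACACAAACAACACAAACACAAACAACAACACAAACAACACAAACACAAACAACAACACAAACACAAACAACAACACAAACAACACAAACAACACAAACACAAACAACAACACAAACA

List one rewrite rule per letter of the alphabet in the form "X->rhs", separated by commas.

A->ACA, B->BB, C->CAA

  step 3 ⇒ step 4: ACACAAACACAAACAACAACACAAACABBBBBBBBCAAACAACAACACAAACAACACAAACAACACAAACACAAACAACAACACAAACA ⇒ ACA·CAA·ACA·CAA·ACA·ACA·ACA·CAA·ACA·CAA·ACA·ACA·ACA·CAA·ACA·ACA·CAA·ACA·ACA·CAA·ACA·CAA·ACA·ACA·ACA·CAA·ACA·BB·BB·BB·BB·BB·BB·BB·BB·CAA·ACA·ACA·ACA·CAA·ACA·ACA·CAA·ACA·ACA·CAA·ACA·CAA·ACA·ACA·ACA·CAA·ACA·ACA·CAA·ACA·CAA·ACA·ACA·ACA·CAA·ACA·ACA·CAA·ACA·CAA·ACA·ACA·ACA·CAA·ACA·CAA·ACA·ACA·ACA·CAA·ACA·ACA·CAA·ACA·ACA·CAA·ACA·CAA·ACA·ACA·ACA·CAA·ACA
    A ↦ ACA
    B ↦ BB
    C ↦ CAA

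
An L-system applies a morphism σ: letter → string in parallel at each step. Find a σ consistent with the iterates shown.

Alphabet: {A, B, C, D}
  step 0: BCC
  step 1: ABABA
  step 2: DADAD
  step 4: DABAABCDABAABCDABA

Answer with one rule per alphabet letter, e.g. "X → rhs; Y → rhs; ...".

  step 1 ⇒ step 2: ABABA ⇒ D·A·D·A·D
    A ↦ D
    B ↦ A
  step 0 ⇒ step 1: BCC ⇒ A·BA·BA
    C ↦ BA
    D ↦ ABC  (constrained at step 2)

A->D, B->A, C->BA, D->ABC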